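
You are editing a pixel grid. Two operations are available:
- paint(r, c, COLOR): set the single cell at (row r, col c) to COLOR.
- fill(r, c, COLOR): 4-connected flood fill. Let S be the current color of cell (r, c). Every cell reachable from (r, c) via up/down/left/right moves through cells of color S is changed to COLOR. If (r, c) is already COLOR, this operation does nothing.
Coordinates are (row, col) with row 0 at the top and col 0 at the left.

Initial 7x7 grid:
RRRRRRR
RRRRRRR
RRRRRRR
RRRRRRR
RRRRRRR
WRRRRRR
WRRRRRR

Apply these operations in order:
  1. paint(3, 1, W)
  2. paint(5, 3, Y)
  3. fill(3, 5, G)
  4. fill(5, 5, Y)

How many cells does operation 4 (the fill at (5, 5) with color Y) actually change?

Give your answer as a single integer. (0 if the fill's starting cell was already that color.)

After op 1 paint(3,1,W):
RRRRRRR
RRRRRRR
RRRRRRR
RWRRRRR
RRRRRRR
WRRRRRR
WRRRRRR
After op 2 paint(5,3,Y):
RRRRRRR
RRRRRRR
RRRRRRR
RWRRRRR
RRRRRRR
WRRYRRR
WRRRRRR
After op 3 fill(3,5,G) [45 cells changed]:
GGGGGGG
GGGGGGG
GGGGGGG
GWGGGGG
GGGGGGG
WGGYGGG
WGGGGGG
After op 4 fill(5,5,Y) [45 cells changed]:
YYYYYYY
YYYYYYY
YYYYYYY
YWYYYYY
YYYYYYY
WYYYYYY
WYYYYYY

Answer: 45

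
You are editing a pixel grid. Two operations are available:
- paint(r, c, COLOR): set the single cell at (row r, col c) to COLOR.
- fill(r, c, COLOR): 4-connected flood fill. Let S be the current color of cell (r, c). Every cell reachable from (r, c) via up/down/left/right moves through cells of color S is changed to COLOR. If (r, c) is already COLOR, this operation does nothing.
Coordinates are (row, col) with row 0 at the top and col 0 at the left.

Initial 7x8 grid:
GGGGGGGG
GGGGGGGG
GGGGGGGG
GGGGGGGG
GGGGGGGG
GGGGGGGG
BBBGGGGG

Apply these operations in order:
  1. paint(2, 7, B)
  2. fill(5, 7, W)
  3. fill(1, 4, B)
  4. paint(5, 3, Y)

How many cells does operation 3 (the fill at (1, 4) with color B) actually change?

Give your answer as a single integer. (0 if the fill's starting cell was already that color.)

After op 1 paint(2,7,B):
GGGGGGGG
GGGGGGGG
GGGGGGGB
GGGGGGGG
GGGGGGGG
GGGGGGGG
BBBGGGGG
After op 2 fill(5,7,W) [52 cells changed]:
WWWWWWWW
WWWWWWWW
WWWWWWWB
WWWWWWWW
WWWWWWWW
WWWWWWWW
BBBWWWWW
After op 3 fill(1,4,B) [52 cells changed]:
BBBBBBBB
BBBBBBBB
BBBBBBBB
BBBBBBBB
BBBBBBBB
BBBBBBBB
BBBBBBBB

Answer: 52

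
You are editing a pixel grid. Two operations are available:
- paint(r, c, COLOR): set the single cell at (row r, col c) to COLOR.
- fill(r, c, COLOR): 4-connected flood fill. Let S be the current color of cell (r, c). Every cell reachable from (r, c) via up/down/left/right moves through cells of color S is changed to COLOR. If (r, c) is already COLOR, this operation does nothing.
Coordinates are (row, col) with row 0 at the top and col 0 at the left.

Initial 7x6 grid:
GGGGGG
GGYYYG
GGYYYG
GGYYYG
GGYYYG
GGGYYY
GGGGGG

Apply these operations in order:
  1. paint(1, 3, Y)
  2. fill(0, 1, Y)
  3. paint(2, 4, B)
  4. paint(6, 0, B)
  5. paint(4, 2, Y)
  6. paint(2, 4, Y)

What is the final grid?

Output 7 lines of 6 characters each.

Answer: YYYYYY
YYYYYY
YYYYYY
YYYYYY
YYYYYY
YYYYYY
BYYYYY

Derivation:
After op 1 paint(1,3,Y):
GGGGGG
GGYYYG
GGYYYG
GGYYYG
GGYYYG
GGGYYY
GGGGGG
After op 2 fill(0,1,Y) [27 cells changed]:
YYYYYY
YYYYYY
YYYYYY
YYYYYY
YYYYYY
YYYYYY
YYYYYY
After op 3 paint(2,4,B):
YYYYYY
YYYYYY
YYYYBY
YYYYYY
YYYYYY
YYYYYY
YYYYYY
After op 4 paint(6,0,B):
YYYYYY
YYYYYY
YYYYBY
YYYYYY
YYYYYY
YYYYYY
BYYYYY
After op 5 paint(4,2,Y):
YYYYYY
YYYYYY
YYYYBY
YYYYYY
YYYYYY
YYYYYY
BYYYYY
After op 6 paint(2,4,Y):
YYYYYY
YYYYYY
YYYYYY
YYYYYY
YYYYYY
YYYYYY
BYYYYY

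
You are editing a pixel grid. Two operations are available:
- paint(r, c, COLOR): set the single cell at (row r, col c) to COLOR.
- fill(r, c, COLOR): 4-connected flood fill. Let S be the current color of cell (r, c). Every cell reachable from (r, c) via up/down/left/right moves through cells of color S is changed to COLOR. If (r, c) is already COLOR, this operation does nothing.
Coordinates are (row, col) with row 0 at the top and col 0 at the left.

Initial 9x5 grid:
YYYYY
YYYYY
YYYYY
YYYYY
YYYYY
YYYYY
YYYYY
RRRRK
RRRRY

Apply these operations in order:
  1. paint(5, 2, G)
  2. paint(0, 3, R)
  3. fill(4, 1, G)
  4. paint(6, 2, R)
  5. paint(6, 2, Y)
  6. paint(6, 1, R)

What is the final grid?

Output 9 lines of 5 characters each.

Answer: GGGRG
GGGGG
GGGGG
GGGGG
GGGGG
GGGGG
GRYGG
RRRRK
RRRRY

Derivation:
After op 1 paint(5,2,G):
YYYYY
YYYYY
YYYYY
YYYYY
YYYYY
YYGYY
YYYYY
RRRRK
RRRRY
After op 2 paint(0,3,R):
YYYRY
YYYYY
YYYYY
YYYYY
YYYYY
YYGYY
YYYYY
RRRRK
RRRRY
After op 3 fill(4,1,G) [33 cells changed]:
GGGRG
GGGGG
GGGGG
GGGGG
GGGGG
GGGGG
GGGGG
RRRRK
RRRRY
After op 4 paint(6,2,R):
GGGRG
GGGGG
GGGGG
GGGGG
GGGGG
GGGGG
GGRGG
RRRRK
RRRRY
After op 5 paint(6,2,Y):
GGGRG
GGGGG
GGGGG
GGGGG
GGGGG
GGGGG
GGYGG
RRRRK
RRRRY
After op 6 paint(6,1,R):
GGGRG
GGGGG
GGGGG
GGGGG
GGGGG
GGGGG
GRYGG
RRRRK
RRRRY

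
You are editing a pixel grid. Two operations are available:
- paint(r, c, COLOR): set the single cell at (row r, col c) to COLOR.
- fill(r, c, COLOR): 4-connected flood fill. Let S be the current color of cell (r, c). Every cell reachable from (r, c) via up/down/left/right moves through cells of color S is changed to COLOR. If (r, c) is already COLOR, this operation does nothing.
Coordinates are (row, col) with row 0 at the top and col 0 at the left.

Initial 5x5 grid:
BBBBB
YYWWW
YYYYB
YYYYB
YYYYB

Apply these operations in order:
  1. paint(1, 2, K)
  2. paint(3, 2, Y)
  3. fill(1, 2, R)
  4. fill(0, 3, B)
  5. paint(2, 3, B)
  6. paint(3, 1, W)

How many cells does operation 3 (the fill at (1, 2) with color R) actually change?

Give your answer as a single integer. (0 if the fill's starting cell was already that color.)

Answer: 1

Derivation:
After op 1 paint(1,2,K):
BBBBB
YYKWW
YYYYB
YYYYB
YYYYB
After op 2 paint(3,2,Y):
BBBBB
YYKWW
YYYYB
YYYYB
YYYYB
After op 3 fill(1,2,R) [1 cells changed]:
BBBBB
YYRWW
YYYYB
YYYYB
YYYYB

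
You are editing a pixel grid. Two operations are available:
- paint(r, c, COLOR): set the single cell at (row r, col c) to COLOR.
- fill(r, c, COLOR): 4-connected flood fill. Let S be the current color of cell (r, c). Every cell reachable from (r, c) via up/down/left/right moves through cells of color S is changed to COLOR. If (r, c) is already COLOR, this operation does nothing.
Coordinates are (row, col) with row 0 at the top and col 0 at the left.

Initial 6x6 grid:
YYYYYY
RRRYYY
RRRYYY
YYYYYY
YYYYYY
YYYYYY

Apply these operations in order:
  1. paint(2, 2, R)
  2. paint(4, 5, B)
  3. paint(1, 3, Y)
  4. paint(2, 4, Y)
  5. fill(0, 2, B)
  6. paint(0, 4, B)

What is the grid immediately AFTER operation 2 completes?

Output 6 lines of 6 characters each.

After op 1 paint(2,2,R):
YYYYYY
RRRYYY
RRRYYY
YYYYYY
YYYYYY
YYYYYY
After op 2 paint(4,5,B):
YYYYYY
RRRYYY
RRRYYY
YYYYYY
YYYYYB
YYYYYY

Answer: YYYYYY
RRRYYY
RRRYYY
YYYYYY
YYYYYB
YYYYYY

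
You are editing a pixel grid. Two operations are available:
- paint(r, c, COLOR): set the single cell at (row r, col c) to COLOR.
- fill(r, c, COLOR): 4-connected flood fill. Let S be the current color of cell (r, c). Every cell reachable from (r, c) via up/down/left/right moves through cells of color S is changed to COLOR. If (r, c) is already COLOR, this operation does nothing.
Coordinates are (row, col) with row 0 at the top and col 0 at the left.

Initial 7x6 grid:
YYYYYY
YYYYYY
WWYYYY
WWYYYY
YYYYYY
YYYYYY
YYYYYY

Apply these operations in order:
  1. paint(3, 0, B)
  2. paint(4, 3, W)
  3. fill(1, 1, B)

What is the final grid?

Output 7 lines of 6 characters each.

After op 1 paint(3,0,B):
YYYYYY
YYYYYY
WWYYYY
BWYYYY
YYYYYY
YYYYYY
YYYYYY
After op 2 paint(4,3,W):
YYYYYY
YYYYYY
WWYYYY
BWYYYY
YYYWYY
YYYYYY
YYYYYY
After op 3 fill(1,1,B) [37 cells changed]:
BBBBBB
BBBBBB
WWBBBB
BWBBBB
BBBWBB
BBBBBB
BBBBBB

Answer: BBBBBB
BBBBBB
WWBBBB
BWBBBB
BBBWBB
BBBBBB
BBBBBB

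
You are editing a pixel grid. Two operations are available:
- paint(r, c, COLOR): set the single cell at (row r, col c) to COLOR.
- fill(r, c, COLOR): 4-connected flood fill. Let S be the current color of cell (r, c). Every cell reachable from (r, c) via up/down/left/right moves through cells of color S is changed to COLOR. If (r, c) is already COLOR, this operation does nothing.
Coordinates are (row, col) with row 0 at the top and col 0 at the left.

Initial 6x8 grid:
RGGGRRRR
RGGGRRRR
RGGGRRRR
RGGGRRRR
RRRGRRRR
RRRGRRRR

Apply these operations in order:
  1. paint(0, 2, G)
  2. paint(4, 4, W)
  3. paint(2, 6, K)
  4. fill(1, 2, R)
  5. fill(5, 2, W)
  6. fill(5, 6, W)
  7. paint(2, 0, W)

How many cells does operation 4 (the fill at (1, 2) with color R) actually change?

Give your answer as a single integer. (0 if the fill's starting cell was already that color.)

After op 1 paint(0,2,G):
RGGGRRRR
RGGGRRRR
RGGGRRRR
RGGGRRRR
RRRGRRRR
RRRGRRRR
After op 2 paint(4,4,W):
RGGGRRRR
RGGGRRRR
RGGGRRRR
RGGGRRRR
RRRGWRRR
RRRGRRRR
After op 3 paint(2,6,K):
RGGGRRRR
RGGGRRRR
RGGGRRKR
RGGGRRRR
RRRGWRRR
RRRGRRRR
After op 4 fill(1,2,R) [14 cells changed]:
RRRRRRRR
RRRRRRRR
RRRRRRKR
RRRRRRRR
RRRRWRRR
RRRRRRRR

Answer: 14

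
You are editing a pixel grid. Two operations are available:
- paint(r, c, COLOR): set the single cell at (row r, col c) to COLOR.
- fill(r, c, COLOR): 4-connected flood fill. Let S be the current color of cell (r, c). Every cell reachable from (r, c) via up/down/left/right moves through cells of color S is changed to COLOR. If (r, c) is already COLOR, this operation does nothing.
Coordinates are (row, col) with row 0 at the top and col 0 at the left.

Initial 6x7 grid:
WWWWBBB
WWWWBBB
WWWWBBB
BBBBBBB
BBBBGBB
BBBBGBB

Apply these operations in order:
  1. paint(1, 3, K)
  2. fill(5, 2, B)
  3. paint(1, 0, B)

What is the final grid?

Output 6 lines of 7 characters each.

After op 1 paint(1,3,K):
WWWWBBB
WWWKBBB
WWWWBBB
BBBBBBB
BBBBGBB
BBBBGBB
After op 2 fill(5,2,B) [0 cells changed]:
WWWWBBB
WWWKBBB
WWWWBBB
BBBBBBB
BBBBGBB
BBBBGBB
After op 3 paint(1,0,B):
WWWWBBB
BWWKBBB
WWWWBBB
BBBBBBB
BBBBGBB
BBBBGBB

Answer: WWWWBBB
BWWKBBB
WWWWBBB
BBBBBBB
BBBBGBB
BBBBGBB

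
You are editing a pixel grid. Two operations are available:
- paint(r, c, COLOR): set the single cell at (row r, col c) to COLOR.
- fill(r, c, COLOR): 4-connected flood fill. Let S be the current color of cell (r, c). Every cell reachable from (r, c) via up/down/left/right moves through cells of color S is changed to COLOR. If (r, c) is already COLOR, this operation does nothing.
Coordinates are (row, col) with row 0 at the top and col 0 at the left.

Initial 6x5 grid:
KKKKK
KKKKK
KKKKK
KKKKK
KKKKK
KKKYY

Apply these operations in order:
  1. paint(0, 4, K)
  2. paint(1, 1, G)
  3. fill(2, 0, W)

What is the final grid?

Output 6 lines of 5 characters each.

After op 1 paint(0,4,K):
KKKKK
KKKKK
KKKKK
KKKKK
KKKKK
KKKYY
After op 2 paint(1,1,G):
KKKKK
KGKKK
KKKKK
KKKKK
KKKKK
KKKYY
After op 3 fill(2,0,W) [27 cells changed]:
WWWWW
WGWWW
WWWWW
WWWWW
WWWWW
WWWYY

Answer: WWWWW
WGWWW
WWWWW
WWWWW
WWWWW
WWWYY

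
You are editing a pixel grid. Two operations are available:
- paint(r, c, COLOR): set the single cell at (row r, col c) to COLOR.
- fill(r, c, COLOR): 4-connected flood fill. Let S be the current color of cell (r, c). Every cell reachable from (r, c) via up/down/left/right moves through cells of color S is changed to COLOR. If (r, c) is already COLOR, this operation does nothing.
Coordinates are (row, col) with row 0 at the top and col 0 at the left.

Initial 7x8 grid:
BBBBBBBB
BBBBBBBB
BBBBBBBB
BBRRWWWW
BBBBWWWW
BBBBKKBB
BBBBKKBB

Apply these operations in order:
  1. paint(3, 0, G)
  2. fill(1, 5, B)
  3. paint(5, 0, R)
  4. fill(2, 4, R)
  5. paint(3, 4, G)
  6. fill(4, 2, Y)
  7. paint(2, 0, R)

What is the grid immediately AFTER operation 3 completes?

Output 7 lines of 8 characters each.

After op 1 paint(3,0,G):
BBBBBBBB
BBBBBBBB
BBBBBBBB
GBRRWWWW
BBBBWWWW
BBBBKKBB
BBBBKKBB
After op 2 fill(1,5,B) [0 cells changed]:
BBBBBBBB
BBBBBBBB
BBBBBBBB
GBRRWWWW
BBBBWWWW
BBBBKKBB
BBBBKKBB
After op 3 paint(5,0,R):
BBBBBBBB
BBBBBBBB
BBBBBBBB
GBRRWWWW
BBBBWWWW
RBBBKKBB
BBBBKKBB

Answer: BBBBBBBB
BBBBBBBB
BBBBBBBB
GBRRWWWW
BBBBWWWW
RBBBKKBB
BBBBKKBB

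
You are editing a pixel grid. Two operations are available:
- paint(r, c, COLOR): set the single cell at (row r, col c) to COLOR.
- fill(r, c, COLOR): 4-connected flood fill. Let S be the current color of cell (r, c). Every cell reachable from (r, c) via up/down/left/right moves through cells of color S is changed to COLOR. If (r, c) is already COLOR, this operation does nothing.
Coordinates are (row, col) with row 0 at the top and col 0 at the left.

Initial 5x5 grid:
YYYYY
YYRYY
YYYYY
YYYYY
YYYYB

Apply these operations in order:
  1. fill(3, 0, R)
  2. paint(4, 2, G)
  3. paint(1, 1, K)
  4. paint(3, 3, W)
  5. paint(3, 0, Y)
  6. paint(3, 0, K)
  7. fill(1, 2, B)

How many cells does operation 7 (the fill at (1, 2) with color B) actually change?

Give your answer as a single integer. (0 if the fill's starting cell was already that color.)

After op 1 fill(3,0,R) [23 cells changed]:
RRRRR
RRRRR
RRRRR
RRRRR
RRRRB
After op 2 paint(4,2,G):
RRRRR
RRRRR
RRRRR
RRRRR
RRGRB
After op 3 paint(1,1,K):
RRRRR
RKRRR
RRRRR
RRRRR
RRGRB
After op 4 paint(3,3,W):
RRRRR
RKRRR
RRRRR
RRRWR
RRGRB
After op 5 paint(3,0,Y):
RRRRR
RKRRR
RRRRR
YRRWR
RRGRB
After op 6 paint(3,0,K):
RRRRR
RKRRR
RRRRR
KRRWR
RRGRB
After op 7 fill(1,2,B) [19 cells changed]:
BBBBB
BKBBB
BBBBB
KBBWB
BBGRB

Answer: 19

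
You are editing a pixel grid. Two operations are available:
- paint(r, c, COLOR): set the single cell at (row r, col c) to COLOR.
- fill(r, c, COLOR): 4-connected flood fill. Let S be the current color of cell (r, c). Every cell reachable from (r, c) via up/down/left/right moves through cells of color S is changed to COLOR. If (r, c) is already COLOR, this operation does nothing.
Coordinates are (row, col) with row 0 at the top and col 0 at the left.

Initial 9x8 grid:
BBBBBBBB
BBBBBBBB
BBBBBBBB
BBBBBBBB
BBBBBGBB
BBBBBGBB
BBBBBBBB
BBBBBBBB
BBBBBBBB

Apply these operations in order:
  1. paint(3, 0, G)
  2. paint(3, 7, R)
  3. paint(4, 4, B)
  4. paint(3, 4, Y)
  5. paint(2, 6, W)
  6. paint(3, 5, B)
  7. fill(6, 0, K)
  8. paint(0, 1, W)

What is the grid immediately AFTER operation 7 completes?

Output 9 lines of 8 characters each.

Answer: KKKKKKKK
KKKKKKKK
KKKKKKWK
GKKKYKKR
KKKKKGKK
KKKKKGKK
KKKKKKKK
KKKKKKKK
KKKKKKKK

Derivation:
After op 1 paint(3,0,G):
BBBBBBBB
BBBBBBBB
BBBBBBBB
GBBBBBBB
BBBBBGBB
BBBBBGBB
BBBBBBBB
BBBBBBBB
BBBBBBBB
After op 2 paint(3,7,R):
BBBBBBBB
BBBBBBBB
BBBBBBBB
GBBBBBBR
BBBBBGBB
BBBBBGBB
BBBBBBBB
BBBBBBBB
BBBBBBBB
After op 3 paint(4,4,B):
BBBBBBBB
BBBBBBBB
BBBBBBBB
GBBBBBBR
BBBBBGBB
BBBBBGBB
BBBBBBBB
BBBBBBBB
BBBBBBBB
After op 4 paint(3,4,Y):
BBBBBBBB
BBBBBBBB
BBBBBBBB
GBBBYBBR
BBBBBGBB
BBBBBGBB
BBBBBBBB
BBBBBBBB
BBBBBBBB
After op 5 paint(2,6,W):
BBBBBBBB
BBBBBBBB
BBBBBBWB
GBBBYBBR
BBBBBGBB
BBBBBGBB
BBBBBBBB
BBBBBBBB
BBBBBBBB
After op 6 paint(3,5,B):
BBBBBBBB
BBBBBBBB
BBBBBBWB
GBBBYBBR
BBBBBGBB
BBBBBGBB
BBBBBBBB
BBBBBBBB
BBBBBBBB
After op 7 fill(6,0,K) [66 cells changed]:
KKKKKKKK
KKKKKKKK
KKKKKKWK
GKKKYKKR
KKKKKGKK
KKKKKGKK
KKKKKKKK
KKKKKKKK
KKKKKKKK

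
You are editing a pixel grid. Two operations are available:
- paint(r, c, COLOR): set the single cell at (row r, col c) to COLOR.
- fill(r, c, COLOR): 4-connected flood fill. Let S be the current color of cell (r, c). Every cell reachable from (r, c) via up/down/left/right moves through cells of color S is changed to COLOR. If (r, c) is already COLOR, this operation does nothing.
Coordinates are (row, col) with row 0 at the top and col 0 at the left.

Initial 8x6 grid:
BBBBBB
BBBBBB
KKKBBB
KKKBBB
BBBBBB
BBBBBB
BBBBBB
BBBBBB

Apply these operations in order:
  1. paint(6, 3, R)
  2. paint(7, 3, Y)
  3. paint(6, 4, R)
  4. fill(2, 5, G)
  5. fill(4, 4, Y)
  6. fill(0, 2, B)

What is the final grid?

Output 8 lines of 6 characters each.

After op 1 paint(6,3,R):
BBBBBB
BBBBBB
KKKBBB
KKKBBB
BBBBBB
BBBBBB
BBBRBB
BBBBBB
After op 2 paint(7,3,Y):
BBBBBB
BBBBBB
KKKBBB
KKKBBB
BBBBBB
BBBBBB
BBBRBB
BBBYBB
After op 3 paint(6,4,R):
BBBBBB
BBBBBB
KKKBBB
KKKBBB
BBBBBB
BBBBBB
BBBRRB
BBBYBB
After op 4 fill(2,5,G) [39 cells changed]:
GGGGGG
GGGGGG
KKKGGG
KKKGGG
GGGGGG
GGGGGG
GGGRRG
GGGYGG
After op 5 fill(4,4,Y) [39 cells changed]:
YYYYYY
YYYYYY
KKKYYY
KKKYYY
YYYYYY
YYYYYY
YYYRRY
YYYYYY
After op 6 fill(0,2,B) [40 cells changed]:
BBBBBB
BBBBBB
KKKBBB
KKKBBB
BBBBBB
BBBBBB
BBBRRB
BBBBBB

Answer: BBBBBB
BBBBBB
KKKBBB
KKKBBB
BBBBBB
BBBBBB
BBBRRB
BBBBBB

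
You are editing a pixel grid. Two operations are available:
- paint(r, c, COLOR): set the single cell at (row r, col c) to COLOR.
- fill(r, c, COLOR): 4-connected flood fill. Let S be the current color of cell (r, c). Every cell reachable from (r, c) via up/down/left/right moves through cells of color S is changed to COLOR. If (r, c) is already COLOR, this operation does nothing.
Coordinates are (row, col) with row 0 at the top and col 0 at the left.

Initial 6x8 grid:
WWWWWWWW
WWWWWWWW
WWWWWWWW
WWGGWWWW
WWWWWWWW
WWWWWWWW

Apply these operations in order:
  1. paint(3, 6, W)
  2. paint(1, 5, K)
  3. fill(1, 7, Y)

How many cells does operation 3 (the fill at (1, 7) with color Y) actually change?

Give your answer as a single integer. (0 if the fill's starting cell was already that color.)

After op 1 paint(3,6,W):
WWWWWWWW
WWWWWWWW
WWWWWWWW
WWGGWWWW
WWWWWWWW
WWWWWWWW
After op 2 paint(1,5,K):
WWWWWWWW
WWWWWKWW
WWWWWWWW
WWGGWWWW
WWWWWWWW
WWWWWWWW
After op 3 fill(1,7,Y) [45 cells changed]:
YYYYYYYY
YYYYYKYY
YYYYYYYY
YYGGYYYY
YYYYYYYY
YYYYYYYY

Answer: 45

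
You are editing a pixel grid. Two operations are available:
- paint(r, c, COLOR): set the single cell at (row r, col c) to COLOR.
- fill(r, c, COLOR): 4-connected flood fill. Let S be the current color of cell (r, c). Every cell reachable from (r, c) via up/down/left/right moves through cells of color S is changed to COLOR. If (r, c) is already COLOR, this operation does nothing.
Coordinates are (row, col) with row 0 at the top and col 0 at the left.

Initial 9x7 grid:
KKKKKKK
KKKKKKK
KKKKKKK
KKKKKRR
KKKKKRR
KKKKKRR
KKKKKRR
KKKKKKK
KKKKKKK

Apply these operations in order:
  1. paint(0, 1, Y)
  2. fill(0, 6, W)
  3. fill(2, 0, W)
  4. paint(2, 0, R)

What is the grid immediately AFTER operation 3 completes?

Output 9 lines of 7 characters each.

Answer: WYWWWWW
WWWWWWW
WWWWWWW
WWWWWRR
WWWWWRR
WWWWWRR
WWWWWRR
WWWWWWW
WWWWWWW

Derivation:
After op 1 paint(0,1,Y):
KYKKKKK
KKKKKKK
KKKKKKK
KKKKKRR
KKKKKRR
KKKKKRR
KKKKKRR
KKKKKKK
KKKKKKK
After op 2 fill(0,6,W) [54 cells changed]:
WYWWWWW
WWWWWWW
WWWWWWW
WWWWWRR
WWWWWRR
WWWWWRR
WWWWWRR
WWWWWWW
WWWWWWW
After op 3 fill(2,0,W) [0 cells changed]:
WYWWWWW
WWWWWWW
WWWWWWW
WWWWWRR
WWWWWRR
WWWWWRR
WWWWWRR
WWWWWWW
WWWWWWW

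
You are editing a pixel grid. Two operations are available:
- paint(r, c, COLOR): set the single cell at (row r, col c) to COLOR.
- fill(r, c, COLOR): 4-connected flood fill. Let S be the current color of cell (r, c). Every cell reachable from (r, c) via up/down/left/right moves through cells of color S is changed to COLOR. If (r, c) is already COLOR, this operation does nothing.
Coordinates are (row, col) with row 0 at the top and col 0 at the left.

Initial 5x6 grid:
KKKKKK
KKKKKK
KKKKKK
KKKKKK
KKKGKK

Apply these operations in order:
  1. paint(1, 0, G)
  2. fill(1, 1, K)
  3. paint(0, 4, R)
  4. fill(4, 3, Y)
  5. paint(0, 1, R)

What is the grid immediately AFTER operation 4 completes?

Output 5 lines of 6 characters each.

Answer: KKKKRK
GKKKKK
KKKKKK
KKKKKK
KKKYKK

Derivation:
After op 1 paint(1,0,G):
KKKKKK
GKKKKK
KKKKKK
KKKKKK
KKKGKK
After op 2 fill(1,1,K) [0 cells changed]:
KKKKKK
GKKKKK
KKKKKK
KKKKKK
KKKGKK
After op 3 paint(0,4,R):
KKKKRK
GKKKKK
KKKKKK
KKKKKK
KKKGKK
After op 4 fill(4,3,Y) [1 cells changed]:
KKKKRK
GKKKKK
KKKKKK
KKKKKK
KKKYKK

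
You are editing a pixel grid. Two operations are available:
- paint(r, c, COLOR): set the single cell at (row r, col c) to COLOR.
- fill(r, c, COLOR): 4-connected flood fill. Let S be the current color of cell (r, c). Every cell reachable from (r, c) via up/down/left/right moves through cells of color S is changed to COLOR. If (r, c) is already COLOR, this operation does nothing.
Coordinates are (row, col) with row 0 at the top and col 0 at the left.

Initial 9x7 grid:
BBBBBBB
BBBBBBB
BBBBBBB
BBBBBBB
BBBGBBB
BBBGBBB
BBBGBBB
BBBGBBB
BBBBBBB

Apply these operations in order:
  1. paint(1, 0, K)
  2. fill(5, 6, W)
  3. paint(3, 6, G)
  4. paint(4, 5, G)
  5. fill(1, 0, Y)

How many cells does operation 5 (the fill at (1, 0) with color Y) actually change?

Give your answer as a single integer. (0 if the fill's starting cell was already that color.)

Answer: 1

Derivation:
After op 1 paint(1,0,K):
BBBBBBB
KBBBBBB
BBBBBBB
BBBBBBB
BBBGBBB
BBBGBBB
BBBGBBB
BBBGBBB
BBBBBBB
After op 2 fill(5,6,W) [58 cells changed]:
WWWWWWW
KWWWWWW
WWWWWWW
WWWWWWW
WWWGWWW
WWWGWWW
WWWGWWW
WWWGWWW
WWWWWWW
After op 3 paint(3,6,G):
WWWWWWW
KWWWWWW
WWWWWWW
WWWWWWG
WWWGWWW
WWWGWWW
WWWGWWW
WWWGWWW
WWWWWWW
After op 4 paint(4,5,G):
WWWWWWW
KWWWWWW
WWWWWWW
WWWWWWG
WWWGWGW
WWWGWWW
WWWGWWW
WWWGWWW
WWWWWWW
After op 5 fill(1,0,Y) [1 cells changed]:
WWWWWWW
YWWWWWW
WWWWWWW
WWWWWWG
WWWGWGW
WWWGWWW
WWWGWWW
WWWGWWW
WWWWWWW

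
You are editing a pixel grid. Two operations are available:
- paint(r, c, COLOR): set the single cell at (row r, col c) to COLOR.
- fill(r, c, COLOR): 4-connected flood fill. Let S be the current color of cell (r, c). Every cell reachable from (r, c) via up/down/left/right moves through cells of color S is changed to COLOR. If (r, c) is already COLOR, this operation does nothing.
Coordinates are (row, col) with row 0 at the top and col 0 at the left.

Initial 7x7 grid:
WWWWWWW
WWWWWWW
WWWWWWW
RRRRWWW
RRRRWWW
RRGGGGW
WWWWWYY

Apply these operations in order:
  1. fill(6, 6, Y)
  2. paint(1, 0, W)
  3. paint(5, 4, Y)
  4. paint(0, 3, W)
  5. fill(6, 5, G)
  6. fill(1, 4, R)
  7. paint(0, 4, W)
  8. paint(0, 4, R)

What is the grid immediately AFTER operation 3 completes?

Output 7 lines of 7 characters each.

After op 1 fill(6,6,Y) [0 cells changed]:
WWWWWWW
WWWWWWW
WWWWWWW
RRRRWWW
RRRRWWW
RRGGGGW
WWWWWYY
After op 2 paint(1,0,W):
WWWWWWW
WWWWWWW
WWWWWWW
RRRRWWW
RRRRWWW
RRGGGGW
WWWWWYY
After op 3 paint(5,4,Y):
WWWWWWW
WWWWWWW
WWWWWWW
RRRRWWW
RRRRWWW
RRGGYGW
WWWWWYY

Answer: WWWWWWW
WWWWWWW
WWWWWWW
RRRRWWW
RRRRWWW
RRGGYGW
WWWWWYY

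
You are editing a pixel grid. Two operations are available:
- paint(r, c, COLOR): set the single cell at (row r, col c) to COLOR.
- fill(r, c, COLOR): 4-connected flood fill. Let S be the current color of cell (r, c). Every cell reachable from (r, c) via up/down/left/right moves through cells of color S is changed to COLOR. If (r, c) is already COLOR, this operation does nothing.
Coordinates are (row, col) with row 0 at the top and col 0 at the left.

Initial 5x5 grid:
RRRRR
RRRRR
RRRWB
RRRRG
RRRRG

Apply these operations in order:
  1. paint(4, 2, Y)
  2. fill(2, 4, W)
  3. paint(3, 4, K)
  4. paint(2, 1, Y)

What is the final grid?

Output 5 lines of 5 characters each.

After op 1 paint(4,2,Y):
RRRRR
RRRRR
RRRWB
RRRRG
RRYRG
After op 2 fill(2,4,W) [1 cells changed]:
RRRRR
RRRRR
RRRWW
RRRRG
RRYRG
After op 3 paint(3,4,K):
RRRRR
RRRRR
RRRWW
RRRRK
RRYRG
After op 4 paint(2,1,Y):
RRRRR
RRRRR
RYRWW
RRRRK
RRYRG

Answer: RRRRR
RRRRR
RYRWW
RRRRK
RRYRG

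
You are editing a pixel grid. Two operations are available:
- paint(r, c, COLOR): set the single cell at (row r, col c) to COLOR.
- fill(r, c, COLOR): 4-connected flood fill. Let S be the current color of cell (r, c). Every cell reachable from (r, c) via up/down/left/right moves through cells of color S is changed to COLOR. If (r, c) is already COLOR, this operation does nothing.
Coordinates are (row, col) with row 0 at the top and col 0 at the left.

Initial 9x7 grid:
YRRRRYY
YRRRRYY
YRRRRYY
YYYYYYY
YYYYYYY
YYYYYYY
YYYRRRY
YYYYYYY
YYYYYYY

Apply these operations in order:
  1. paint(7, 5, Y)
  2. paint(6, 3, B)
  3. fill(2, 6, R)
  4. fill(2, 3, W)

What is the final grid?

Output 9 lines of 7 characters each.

After op 1 paint(7,5,Y):
YRRRRYY
YRRRRYY
YRRRRYY
YYYYYYY
YYYYYYY
YYYYYYY
YYYRRRY
YYYYYYY
YYYYYYY
After op 2 paint(6,3,B):
YRRRRYY
YRRRRYY
YRRRRYY
YYYYYYY
YYYYYYY
YYYYYYY
YYYBRRY
YYYYYYY
YYYYYYY
After op 3 fill(2,6,R) [48 cells changed]:
RRRRRRR
RRRRRRR
RRRRRRR
RRRRRRR
RRRRRRR
RRRRRRR
RRRBRRR
RRRRRRR
RRRRRRR
After op 4 fill(2,3,W) [62 cells changed]:
WWWWWWW
WWWWWWW
WWWWWWW
WWWWWWW
WWWWWWW
WWWWWWW
WWWBWWW
WWWWWWW
WWWWWWW

Answer: WWWWWWW
WWWWWWW
WWWWWWW
WWWWWWW
WWWWWWW
WWWWWWW
WWWBWWW
WWWWWWW
WWWWWWW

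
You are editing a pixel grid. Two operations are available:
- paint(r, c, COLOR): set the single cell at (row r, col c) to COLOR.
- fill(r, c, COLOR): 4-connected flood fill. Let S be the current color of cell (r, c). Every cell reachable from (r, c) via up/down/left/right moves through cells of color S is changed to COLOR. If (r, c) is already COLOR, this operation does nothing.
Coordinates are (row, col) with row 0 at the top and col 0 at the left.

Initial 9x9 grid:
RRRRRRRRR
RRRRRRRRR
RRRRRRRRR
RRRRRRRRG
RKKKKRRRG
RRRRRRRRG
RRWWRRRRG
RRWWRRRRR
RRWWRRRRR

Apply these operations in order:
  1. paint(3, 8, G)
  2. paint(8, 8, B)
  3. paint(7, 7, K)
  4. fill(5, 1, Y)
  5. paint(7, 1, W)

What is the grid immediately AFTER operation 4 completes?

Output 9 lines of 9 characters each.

After op 1 paint(3,8,G):
RRRRRRRRR
RRRRRRRRR
RRRRRRRRR
RRRRRRRRG
RKKKKRRRG
RRRRRRRRG
RRWWRRRRG
RRWWRRRRR
RRWWRRRRR
After op 2 paint(8,8,B):
RRRRRRRRR
RRRRRRRRR
RRRRRRRRR
RRRRRRRRG
RKKKKRRRG
RRRRRRRRG
RRWWRRRRG
RRWWRRRRR
RRWWRRRRB
After op 3 paint(7,7,K):
RRRRRRRRR
RRRRRRRRR
RRRRRRRRR
RRRRRRRRG
RKKKKRRRG
RRRRRRRRG
RRWWRRRRG
RRWWRRRKR
RRWWRRRRB
After op 4 fill(5,1,Y) [64 cells changed]:
YYYYYYYYY
YYYYYYYYY
YYYYYYYYY
YYYYYYYYG
YKKKKYYYG
YYYYYYYYG
YYWWYYYYG
YYWWYYYKR
YYWWYYYYB

Answer: YYYYYYYYY
YYYYYYYYY
YYYYYYYYY
YYYYYYYYG
YKKKKYYYG
YYYYYYYYG
YYWWYYYYG
YYWWYYYKR
YYWWYYYYB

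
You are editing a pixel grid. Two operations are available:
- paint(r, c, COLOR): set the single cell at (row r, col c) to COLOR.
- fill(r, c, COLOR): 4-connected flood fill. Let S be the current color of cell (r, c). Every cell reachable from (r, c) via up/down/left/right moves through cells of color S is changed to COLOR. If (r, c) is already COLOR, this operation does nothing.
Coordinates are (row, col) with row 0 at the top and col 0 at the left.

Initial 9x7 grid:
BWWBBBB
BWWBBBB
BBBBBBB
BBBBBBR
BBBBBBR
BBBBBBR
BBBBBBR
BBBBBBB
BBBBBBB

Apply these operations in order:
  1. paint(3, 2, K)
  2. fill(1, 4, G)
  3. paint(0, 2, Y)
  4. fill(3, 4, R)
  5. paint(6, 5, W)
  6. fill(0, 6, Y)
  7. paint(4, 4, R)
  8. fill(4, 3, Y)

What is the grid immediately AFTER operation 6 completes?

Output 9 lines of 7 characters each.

Answer: YWYYYYY
YWWYYYY
YYYYYYY
YYKYYYY
YYYYYYY
YYYYYYY
YYYYYWY
YYYYYYY
YYYYYYY

Derivation:
After op 1 paint(3,2,K):
BWWBBBB
BWWBBBB
BBBBBBB
BBKBBBR
BBBBBBR
BBBBBBR
BBBBBBR
BBBBBBB
BBBBBBB
After op 2 fill(1,4,G) [54 cells changed]:
GWWGGGG
GWWGGGG
GGGGGGG
GGKGGGR
GGGGGGR
GGGGGGR
GGGGGGR
GGGGGGG
GGGGGGG
After op 3 paint(0,2,Y):
GWYGGGG
GWWGGGG
GGGGGGG
GGKGGGR
GGGGGGR
GGGGGGR
GGGGGGR
GGGGGGG
GGGGGGG
After op 4 fill(3,4,R) [54 cells changed]:
RWYRRRR
RWWRRRR
RRRRRRR
RRKRRRR
RRRRRRR
RRRRRRR
RRRRRRR
RRRRRRR
RRRRRRR
After op 5 paint(6,5,W):
RWYRRRR
RWWRRRR
RRRRRRR
RRKRRRR
RRRRRRR
RRRRRRR
RRRRRWR
RRRRRRR
RRRRRRR
After op 6 fill(0,6,Y) [57 cells changed]:
YWYYYYY
YWWYYYY
YYYYYYY
YYKYYYY
YYYYYYY
YYYYYYY
YYYYYWY
YYYYYYY
YYYYYYY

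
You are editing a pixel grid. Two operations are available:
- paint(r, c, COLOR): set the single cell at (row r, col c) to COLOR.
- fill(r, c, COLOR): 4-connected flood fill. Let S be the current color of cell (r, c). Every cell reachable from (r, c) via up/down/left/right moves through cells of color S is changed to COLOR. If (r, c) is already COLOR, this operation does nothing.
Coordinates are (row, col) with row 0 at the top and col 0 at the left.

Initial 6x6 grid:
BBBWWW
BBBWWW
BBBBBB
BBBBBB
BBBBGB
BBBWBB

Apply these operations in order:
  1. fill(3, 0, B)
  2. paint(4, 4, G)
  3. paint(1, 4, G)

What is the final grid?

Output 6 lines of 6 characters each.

Answer: BBBWWW
BBBWGW
BBBBBB
BBBBBB
BBBBGB
BBBWBB

Derivation:
After op 1 fill(3,0,B) [0 cells changed]:
BBBWWW
BBBWWW
BBBBBB
BBBBBB
BBBBGB
BBBWBB
After op 2 paint(4,4,G):
BBBWWW
BBBWWW
BBBBBB
BBBBBB
BBBBGB
BBBWBB
After op 3 paint(1,4,G):
BBBWWW
BBBWGW
BBBBBB
BBBBBB
BBBBGB
BBBWBB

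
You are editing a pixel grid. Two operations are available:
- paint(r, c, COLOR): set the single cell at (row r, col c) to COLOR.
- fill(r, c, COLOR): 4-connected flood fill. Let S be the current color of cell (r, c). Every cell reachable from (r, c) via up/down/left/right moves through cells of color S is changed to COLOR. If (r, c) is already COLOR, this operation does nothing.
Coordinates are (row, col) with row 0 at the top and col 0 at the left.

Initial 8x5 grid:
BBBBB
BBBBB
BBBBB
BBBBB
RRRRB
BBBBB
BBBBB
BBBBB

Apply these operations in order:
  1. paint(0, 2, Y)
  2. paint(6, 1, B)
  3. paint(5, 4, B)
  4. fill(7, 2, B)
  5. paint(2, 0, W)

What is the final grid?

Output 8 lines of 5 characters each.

After op 1 paint(0,2,Y):
BBYBB
BBBBB
BBBBB
BBBBB
RRRRB
BBBBB
BBBBB
BBBBB
After op 2 paint(6,1,B):
BBYBB
BBBBB
BBBBB
BBBBB
RRRRB
BBBBB
BBBBB
BBBBB
After op 3 paint(5,4,B):
BBYBB
BBBBB
BBBBB
BBBBB
RRRRB
BBBBB
BBBBB
BBBBB
After op 4 fill(7,2,B) [0 cells changed]:
BBYBB
BBBBB
BBBBB
BBBBB
RRRRB
BBBBB
BBBBB
BBBBB
After op 5 paint(2,0,W):
BBYBB
BBBBB
WBBBB
BBBBB
RRRRB
BBBBB
BBBBB
BBBBB

Answer: BBYBB
BBBBB
WBBBB
BBBBB
RRRRB
BBBBB
BBBBB
BBBBB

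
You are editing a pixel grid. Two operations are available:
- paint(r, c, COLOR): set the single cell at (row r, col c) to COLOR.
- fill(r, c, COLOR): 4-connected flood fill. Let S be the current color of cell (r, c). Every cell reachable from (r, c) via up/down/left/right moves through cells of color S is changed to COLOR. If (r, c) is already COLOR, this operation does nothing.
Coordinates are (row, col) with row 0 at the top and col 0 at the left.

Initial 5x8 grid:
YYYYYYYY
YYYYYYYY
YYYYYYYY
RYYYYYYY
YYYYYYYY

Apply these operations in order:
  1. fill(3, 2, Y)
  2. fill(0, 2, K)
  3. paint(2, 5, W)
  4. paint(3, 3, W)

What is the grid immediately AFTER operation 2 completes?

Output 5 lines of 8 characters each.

After op 1 fill(3,2,Y) [0 cells changed]:
YYYYYYYY
YYYYYYYY
YYYYYYYY
RYYYYYYY
YYYYYYYY
After op 2 fill(0,2,K) [39 cells changed]:
KKKKKKKK
KKKKKKKK
KKKKKKKK
RKKKKKKK
KKKKKKKK

Answer: KKKKKKKK
KKKKKKKK
KKKKKKKK
RKKKKKKK
KKKKKKKK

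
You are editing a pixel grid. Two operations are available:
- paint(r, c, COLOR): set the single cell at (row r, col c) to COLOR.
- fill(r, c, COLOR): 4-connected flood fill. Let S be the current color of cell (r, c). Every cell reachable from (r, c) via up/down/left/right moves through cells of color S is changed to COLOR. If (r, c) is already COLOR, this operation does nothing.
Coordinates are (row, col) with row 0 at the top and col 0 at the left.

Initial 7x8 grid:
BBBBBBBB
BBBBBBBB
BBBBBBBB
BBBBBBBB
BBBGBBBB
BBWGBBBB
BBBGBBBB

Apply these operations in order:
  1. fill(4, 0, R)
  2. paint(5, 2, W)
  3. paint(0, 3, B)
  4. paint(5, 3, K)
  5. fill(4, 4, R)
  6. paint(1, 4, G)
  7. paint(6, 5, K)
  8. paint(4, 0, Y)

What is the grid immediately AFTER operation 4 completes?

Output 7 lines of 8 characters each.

Answer: RRRBRRRR
RRRRRRRR
RRRRRRRR
RRRRRRRR
RRRGRRRR
RRWKRRRR
RRRGRRRR

Derivation:
After op 1 fill(4,0,R) [52 cells changed]:
RRRRRRRR
RRRRRRRR
RRRRRRRR
RRRRRRRR
RRRGRRRR
RRWGRRRR
RRRGRRRR
After op 2 paint(5,2,W):
RRRRRRRR
RRRRRRRR
RRRRRRRR
RRRRRRRR
RRRGRRRR
RRWGRRRR
RRRGRRRR
After op 3 paint(0,3,B):
RRRBRRRR
RRRRRRRR
RRRRRRRR
RRRRRRRR
RRRGRRRR
RRWGRRRR
RRRGRRRR
After op 4 paint(5,3,K):
RRRBRRRR
RRRRRRRR
RRRRRRRR
RRRRRRRR
RRRGRRRR
RRWKRRRR
RRRGRRRR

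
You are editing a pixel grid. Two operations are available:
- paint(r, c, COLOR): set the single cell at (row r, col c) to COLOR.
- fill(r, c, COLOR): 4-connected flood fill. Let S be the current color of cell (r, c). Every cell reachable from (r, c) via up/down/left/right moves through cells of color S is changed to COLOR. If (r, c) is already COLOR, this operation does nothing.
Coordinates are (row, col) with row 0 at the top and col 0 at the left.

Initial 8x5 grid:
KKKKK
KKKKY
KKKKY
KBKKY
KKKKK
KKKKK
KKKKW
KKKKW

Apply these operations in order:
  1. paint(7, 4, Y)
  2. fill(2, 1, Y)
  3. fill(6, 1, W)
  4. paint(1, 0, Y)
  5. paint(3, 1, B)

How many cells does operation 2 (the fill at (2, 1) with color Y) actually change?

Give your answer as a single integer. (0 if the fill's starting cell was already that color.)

Answer: 34

Derivation:
After op 1 paint(7,4,Y):
KKKKK
KKKKY
KKKKY
KBKKY
KKKKK
KKKKK
KKKKW
KKKKY
After op 2 fill(2,1,Y) [34 cells changed]:
YYYYY
YYYYY
YYYYY
YBYYY
YYYYY
YYYYY
YYYYW
YYYYY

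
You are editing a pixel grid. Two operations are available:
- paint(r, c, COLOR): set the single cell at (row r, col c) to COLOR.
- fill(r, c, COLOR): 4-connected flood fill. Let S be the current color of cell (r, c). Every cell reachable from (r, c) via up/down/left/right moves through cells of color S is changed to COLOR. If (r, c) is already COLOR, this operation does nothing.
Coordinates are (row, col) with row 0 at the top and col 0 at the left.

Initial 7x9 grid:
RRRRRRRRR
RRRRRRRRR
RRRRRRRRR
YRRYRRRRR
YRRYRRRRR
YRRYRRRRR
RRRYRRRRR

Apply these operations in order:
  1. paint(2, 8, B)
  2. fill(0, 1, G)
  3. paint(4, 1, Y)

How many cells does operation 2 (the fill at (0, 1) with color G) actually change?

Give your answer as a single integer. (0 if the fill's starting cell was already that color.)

After op 1 paint(2,8,B):
RRRRRRRRR
RRRRRRRRR
RRRRRRRRB
YRRYRRRRR
YRRYRRRRR
YRRYRRRRR
RRRYRRRRR
After op 2 fill(0,1,G) [55 cells changed]:
GGGGGGGGG
GGGGGGGGG
GGGGGGGGB
YGGYGGGGG
YGGYGGGGG
YGGYGGGGG
GGGYGGGGG

Answer: 55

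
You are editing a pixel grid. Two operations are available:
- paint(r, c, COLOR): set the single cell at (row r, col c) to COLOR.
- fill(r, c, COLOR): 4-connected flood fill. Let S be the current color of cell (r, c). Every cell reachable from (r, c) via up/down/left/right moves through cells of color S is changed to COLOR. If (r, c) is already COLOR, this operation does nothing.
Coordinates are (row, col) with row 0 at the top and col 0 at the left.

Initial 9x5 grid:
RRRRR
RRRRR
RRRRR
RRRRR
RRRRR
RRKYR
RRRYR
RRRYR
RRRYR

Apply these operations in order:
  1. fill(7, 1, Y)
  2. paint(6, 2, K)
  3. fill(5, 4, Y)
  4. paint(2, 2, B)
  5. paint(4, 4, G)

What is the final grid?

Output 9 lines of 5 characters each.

Answer: YYYYY
YYYYY
YYBYY
YYYYY
YYYYG
YYKYY
YYKYY
YYYYY
YYYYY

Derivation:
After op 1 fill(7,1,Y) [40 cells changed]:
YYYYY
YYYYY
YYYYY
YYYYY
YYYYY
YYKYY
YYYYY
YYYYY
YYYYY
After op 2 paint(6,2,K):
YYYYY
YYYYY
YYYYY
YYYYY
YYYYY
YYKYY
YYKYY
YYYYY
YYYYY
After op 3 fill(5,4,Y) [0 cells changed]:
YYYYY
YYYYY
YYYYY
YYYYY
YYYYY
YYKYY
YYKYY
YYYYY
YYYYY
After op 4 paint(2,2,B):
YYYYY
YYYYY
YYBYY
YYYYY
YYYYY
YYKYY
YYKYY
YYYYY
YYYYY
After op 5 paint(4,4,G):
YYYYY
YYYYY
YYBYY
YYYYY
YYYYG
YYKYY
YYKYY
YYYYY
YYYYY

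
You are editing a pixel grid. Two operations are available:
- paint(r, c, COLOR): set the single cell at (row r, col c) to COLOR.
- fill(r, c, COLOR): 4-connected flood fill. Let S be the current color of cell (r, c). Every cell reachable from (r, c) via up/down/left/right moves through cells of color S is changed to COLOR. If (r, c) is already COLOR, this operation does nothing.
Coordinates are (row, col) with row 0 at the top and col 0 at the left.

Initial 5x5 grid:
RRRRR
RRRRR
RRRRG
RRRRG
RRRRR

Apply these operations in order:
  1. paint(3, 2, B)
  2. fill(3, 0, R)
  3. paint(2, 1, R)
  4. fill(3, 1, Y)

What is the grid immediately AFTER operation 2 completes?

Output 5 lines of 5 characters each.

After op 1 paint(3,2,B):
RRRRR
RRRRR
RRRRG
RRBRG
RRRRR
After op 2 fill(3,0,R) [0 cells changed]:
RRRRR
RRRRR
RRRRG
RRBRG
RRRRR

Answer: RRRRR
RRRRR
RRRRG
RRBRG
RRRRR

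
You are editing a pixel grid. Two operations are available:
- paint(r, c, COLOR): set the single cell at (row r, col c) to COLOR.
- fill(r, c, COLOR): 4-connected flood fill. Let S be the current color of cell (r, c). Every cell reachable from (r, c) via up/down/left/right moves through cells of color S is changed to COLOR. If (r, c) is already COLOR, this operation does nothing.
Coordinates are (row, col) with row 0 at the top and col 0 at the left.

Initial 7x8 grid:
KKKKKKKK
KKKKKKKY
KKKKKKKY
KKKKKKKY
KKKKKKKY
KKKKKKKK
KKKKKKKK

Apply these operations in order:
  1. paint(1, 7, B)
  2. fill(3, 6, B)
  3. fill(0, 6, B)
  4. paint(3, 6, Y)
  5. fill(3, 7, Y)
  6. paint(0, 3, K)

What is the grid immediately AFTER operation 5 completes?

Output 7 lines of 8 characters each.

After op 1 paint(1,7,B):
KKKKKKKK
KKKKKKKB
KKKKKKKY
KKKKKKKY
KKKKKKKY
KKKKKKKK
KKKKKKKK
After op 2 fill(3,6,B) [52 cells changed]:
BBBBBBBB
BBBBBBBB
BBBBBBBY
BBBBBBBY
BBBBBBBY
BBBBBBBB
BBBBBBBB
After op 3 fill(0,6,B) [0 cells changed]:
BBBBBBBB
BBBBBBBB
BBBBBBBY
BBBBBBBY
BBBBBBBY
BBBBBBBB
BBBBBBBB
After op 4 paint(3,6,Y):
BBBBBBBB
BBBBBBBB
BBBBBBBY
BBBBBBYY
BBBBBBBY
BBBBBBBB
BBBBBBBB
After op 5 fill(3,7,Y) [0 cells changed]:
BBBBBBBB
BBBBBBBB
BBBBBBBY
BBBBBBYY
BBBBBBBY
BBBBBBBB
BBBBBBBB

Answer: BBBBBBBB
BBBBBBBB
BBBBBBBY
BBBBBBYY
BBBBBBBY
BBBBBBBB
BBBBBBBB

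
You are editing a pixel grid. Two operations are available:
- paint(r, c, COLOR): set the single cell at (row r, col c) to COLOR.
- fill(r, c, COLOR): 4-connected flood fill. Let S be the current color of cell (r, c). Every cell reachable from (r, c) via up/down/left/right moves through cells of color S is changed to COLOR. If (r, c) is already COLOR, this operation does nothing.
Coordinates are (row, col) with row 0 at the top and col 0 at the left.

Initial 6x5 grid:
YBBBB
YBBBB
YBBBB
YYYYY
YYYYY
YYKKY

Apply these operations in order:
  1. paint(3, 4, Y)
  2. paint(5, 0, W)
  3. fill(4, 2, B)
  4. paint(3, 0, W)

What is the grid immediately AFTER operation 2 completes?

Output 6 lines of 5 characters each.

Answer: YBBBB
YBBBB
YBBBB
YYYYY
YYYYY
WYKKY

Derivation:
After op 1 paint(3,4,Y):
YBBBB
YBBBB
YBBBB
YYYYY
YYYYY
YYKKY
After op 2 paint(5,0,W):
YBBBB
YBBBB
YBBBB
YYYYY
YYYYY
WYKKY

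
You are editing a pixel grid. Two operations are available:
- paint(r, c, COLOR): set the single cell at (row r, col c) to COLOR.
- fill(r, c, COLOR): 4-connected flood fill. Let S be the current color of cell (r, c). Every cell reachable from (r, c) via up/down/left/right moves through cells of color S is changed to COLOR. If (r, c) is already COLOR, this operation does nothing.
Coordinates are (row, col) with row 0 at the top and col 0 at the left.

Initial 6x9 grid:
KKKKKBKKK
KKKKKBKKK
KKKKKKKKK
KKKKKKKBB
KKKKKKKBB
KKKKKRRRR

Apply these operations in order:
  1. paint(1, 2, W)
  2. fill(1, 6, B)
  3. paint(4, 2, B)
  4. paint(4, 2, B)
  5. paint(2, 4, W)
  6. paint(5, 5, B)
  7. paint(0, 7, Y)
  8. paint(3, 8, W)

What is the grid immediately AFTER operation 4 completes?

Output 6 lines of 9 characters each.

After op 1 paint(1,2,W):
KKKKKBKKK
KKWKKBKKK
KKKKKKKKK
KKKKKKKBB
KKKKKKKBB
KKKKKRRRR
After op 2 fill(1,6,B) [43 cells changed]:
BBBBBBBBB
BBWBBBBBB
BBBBBBBBB
BBBBBBBBB
BBBBBBBBB
BBBBBRRRR
After op 3 paint(4,2,B):
BBBBBBBBB
BBWBBBBBB
BBBBBBBBB
BBBBBBBBB
BBBBBBBBB
BBBBBRRRR
After op 4 paint(4,2,B):
BBBBBBBBB
BBWBBBBBB
BBBBBBBBB
BBBBBBBBB
BBBBBBBBB
BBBBBRRRR

Answer: BBBBBBBBB
BBWBBBBBB
BBBBBBBBB
BBBBBBBBB
BBBBBBBBB
BBBBBRRRR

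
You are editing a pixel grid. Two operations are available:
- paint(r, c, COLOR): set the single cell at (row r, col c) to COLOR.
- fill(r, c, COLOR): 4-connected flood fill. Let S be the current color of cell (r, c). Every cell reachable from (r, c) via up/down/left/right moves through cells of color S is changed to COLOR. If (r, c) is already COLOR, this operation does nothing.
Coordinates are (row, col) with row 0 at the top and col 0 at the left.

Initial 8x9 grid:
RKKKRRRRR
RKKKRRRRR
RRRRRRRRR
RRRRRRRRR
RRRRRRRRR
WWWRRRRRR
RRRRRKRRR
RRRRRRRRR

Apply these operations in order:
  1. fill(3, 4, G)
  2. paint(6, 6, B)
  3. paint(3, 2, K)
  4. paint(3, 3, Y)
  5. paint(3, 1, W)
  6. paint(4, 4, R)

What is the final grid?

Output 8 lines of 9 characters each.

After op 1 fill(3,4,G) [62 cells changed]:
GKKKGGGGG
GKKKGGGGG
GGGGGGGGG
GGGGGGGGG
GGGGGGGGG
WWWGGGGGG
GGGGGKGGG
GGGGGGGGG
After op 2 paint(6,6,B):
GKKKGGGGG
GKKKGGGGG
GGGGGGGGG
GGGGGGGGG
GGGGGGGGG
WWWGGGGGG
GGGGGKBGG
GGGGGGGGG
After op 3 paint(3,2,K):
GKKKGGGGG
GKKKGGGGG
GGGGGGGGG
GGKGGGGGG
GGGGGGGGG
WWWGGGGGG
GGGGGKBGG
GGGGGGGGG
After op 4 paint(3,3,Y):
GKKKGGGGG
GKKKGGGGG
GGGGGGGGG
GGKYGGGGG
GGGGGGGGG
WWWGGGGGG
GGGGGKBGG
GGGGGGGGG
After op 5 paint(3,1,W):
GKKKGGGGG
GKKKGGGGG
GGGGGGGGG
GWKYGGGGG
GGGGGGGGG
WWWGGGGGG
GGGGGKBGG
GGGGGGGGG
After op 6 paint(4,4,R):
GKKKGGGGG
GKKKGGGGG
GGGGGGGGG
GWKYGGGGG
GGGGRGGGG
WWWGGGGGG
GGGGGKBGG
GGGGGGGGG

Answer: GKKKGGGGG
GKKKGGGGG
GGGGGGGGG
GWKYGGGGG
GGGGRGGGG
WWWGGGGGG
GGGGGKBGG
GGGGGGGGG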